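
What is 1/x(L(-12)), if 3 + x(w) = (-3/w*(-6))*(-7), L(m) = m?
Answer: 2/15 ≈ 0.13333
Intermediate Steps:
x(w) = -3 - 126/w (x(w) = -3 + (-3/w*(-6))*(-7) = -3 + (18/w)*(-7) = -3 - 126/w)
1/x(L(-12)) = 1/(-3 - 126/(-12)) = 1/(-3 - 126*(-1/12)) = 1/(-3 + 21/2) = 1/(15/2) = 2/15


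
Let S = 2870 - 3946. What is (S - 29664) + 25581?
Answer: -5159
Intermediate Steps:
S = -1076
(S - 29664) + 25581 = (-1076 - 29664) + 25581 = -30740 + 25581 = -5159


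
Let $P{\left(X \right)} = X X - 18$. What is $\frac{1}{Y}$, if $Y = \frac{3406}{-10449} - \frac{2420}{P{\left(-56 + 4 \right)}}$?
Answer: $- \frac{14033007}{17217548} \approx -0.81504$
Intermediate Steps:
$P{\left(X \right)} = -18 + X^{2}$ ($P{\left(X \right)} = X^{2} - 18 = -18 + X^{2}$)
$Y = - \frac{17217548}{14033007}$ ($Y = \frac{3406}{-10449} - \frac{2420}{-18 + \left(-56 + 4\right)^{2}} = 3406 \left(- \frac{1}{10449}\right) - \frac{2420}{-18 + \left(-52\right)^{2}} = - \frac{3406}{10449} - \frac{2420}{-18 + 2704} = - \frac{3406}{10449} - \frac{2420}{2686} = - \frac{3406}{10449} - \frac{1210}{1343} = - \frac{17217548}{14033007} \approx -1.2269$)
$\frac{1}{Y} = \frac{1}{- \frac{17217548}{14033007}} = - \frac{14033007}{17217548}$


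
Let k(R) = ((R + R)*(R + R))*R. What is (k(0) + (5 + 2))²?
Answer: 49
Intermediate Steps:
k(R) = 4*R³ (k(R) = ((2*R)*(2*R))*R = (4*R²)*R = 4*R³)
(k(0) + (5 + 2))² = (4*0³ + (5 + 2))² = (4*0 + 7)² = (0 + 7)² = 7² = 49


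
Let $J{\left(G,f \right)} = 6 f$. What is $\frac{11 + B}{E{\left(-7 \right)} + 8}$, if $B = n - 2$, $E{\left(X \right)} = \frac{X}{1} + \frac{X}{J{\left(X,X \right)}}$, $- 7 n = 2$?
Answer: $\frac{366}{49} \approx 7.4694$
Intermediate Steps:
$n = - \frac{2}{7}$ ($n = \left(- \frac{1}{7}\right) 2 = - \frac{2}{7} \approx -0.28571$)
$E{\left(X \right)} = \frac{1}{6} + X$ ($E{\left(X \right)} = \frac{X}{1} + \frac{X}{6 X} = X 1 + X \frac{1}{6 X} = X + \frac{1}{6} = \frac{1}{6} + X$)
$B = - \frac{16}{7}$ ($B = - \frac{2}{7} - 2 = - \frac{16}{7} \approx -2.2857$)
$\frac{11 + B}{E{\left(-7 \right)} + 8} = \frac{11 - \frac{16}{7}}{\left(\frac{1}{6} - 7\right) + 8} = \frac{61}{7 \left(- \frac{41}{6} + 8\right)} = \frac{61}{7 \cdot \frac{7}{6}} = \frac{61}{7} \cdot \frac{6}{7} = \frac{366}{49}$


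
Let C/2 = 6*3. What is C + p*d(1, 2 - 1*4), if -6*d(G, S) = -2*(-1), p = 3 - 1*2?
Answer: 107/3 ≈ 35.667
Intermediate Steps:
C = 36 (C = 2*(6*3) = 2*18 = 36)
p = 1 (p = 3 - 2 = 1)
d(G, S) = -1/3 (d(G, S) = -(-1)*(-1)/3 = -1/6*2 = -1/3)
C + p*d(1, 2 - 1*4) = 36 + 1*(-1/3) = 36 - 1/3 = 107/3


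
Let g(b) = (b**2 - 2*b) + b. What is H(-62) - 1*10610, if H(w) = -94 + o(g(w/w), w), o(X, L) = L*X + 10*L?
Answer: -11324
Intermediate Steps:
g(b) = b**2 - b
o(X, L) = 10*L + L*X
H(w) = -94 + 10*w (H(w) = -94 + w*(10 + (w/w)*(-1 + w/w)) = -94 + w*(10 + 1*(-1 + 1)) = -94 + w*(10 + 1*0) = -94 + w*(10 + 0) = -94 + w*10 = -94 + 10*w)
H(-62) - 1*10610 = (-94 + 10*(-62)) - 1*10610 = (-94 - 620) - 10610 = -714 - 10610 = -11324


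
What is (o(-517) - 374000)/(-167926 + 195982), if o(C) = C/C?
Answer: -373999/28056 ≈ -13.330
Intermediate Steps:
o(C) = 1
(o(-517) - 374000)/(-167926 + 195982) = (1 - 374000)/(-167926 + 195982) = -373999/28056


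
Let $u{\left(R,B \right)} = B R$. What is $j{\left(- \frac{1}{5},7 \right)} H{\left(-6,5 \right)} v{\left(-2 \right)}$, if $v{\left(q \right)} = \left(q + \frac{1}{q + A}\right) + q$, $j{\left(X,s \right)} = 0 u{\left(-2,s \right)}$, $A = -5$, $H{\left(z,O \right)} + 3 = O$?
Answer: $0$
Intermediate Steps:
$H{\left(z,O \right)} = -3 + O$
$j{\left(X,s \right)} = 0$ ($j{\left(X,s \right)} = 0 s \left(-2\right) = 0 \left(- 2 s\right) = 0$)
$v{\left(q \right)} = \frac{1}{-5 + q} + 2 q$ ($v{\left(q \right)} = \left(q + \frac{1}{q - 5}\right) + q = \left(q + \frac{1}{-5 + q}\right) + q = \frac{1}{-5 + q} + 2 q$)
$j{\left(- \frac{1}{5},7 \right)} H{\left(-6,5 \right)} v{\left(-2 \right)} = 0 \left(-3 + 5\right) \frac{1 - -20 + 2 \left(-2\right)^{2}}{-5 - 2} = 0 \cdot 2 \frac{1 + 20 + 2 \cdot 4}{-7} = 0 \left(- \frac{1 + 20 + 8}{7}\right) = 0 \left(\left(- \frac{1}{7}\right) 29\right) = 0 \left(- \frac{29}{7}\right) = 0$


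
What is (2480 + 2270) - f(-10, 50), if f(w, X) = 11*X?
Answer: 4200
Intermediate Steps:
(2480 + 2270) - f(-10, 50) = (2480 + 2270) - 11*50 = 4750 - 1*550 = 4750 - 550 = 4200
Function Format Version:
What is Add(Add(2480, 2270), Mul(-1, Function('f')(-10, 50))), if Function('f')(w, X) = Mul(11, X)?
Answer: 4200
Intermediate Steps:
Add(Add(2480, 2270), Mul(-1, Function('f')(-10, 50))) = Add(Add(2480, 2270), Mul(-1, Mul(11, 50))) = Add(4750, Mul(-1, 550)) = Add(4750, -550) = 4200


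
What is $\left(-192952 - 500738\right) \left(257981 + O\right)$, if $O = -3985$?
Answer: $-176194485240$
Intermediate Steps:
$\left(-192952 - 500738\right) \left(257981 + O\right) = \left(-192952 - 500738\right) \left(257981 - 3985\right) = \left(-693690\right) 253996 = -176194485240$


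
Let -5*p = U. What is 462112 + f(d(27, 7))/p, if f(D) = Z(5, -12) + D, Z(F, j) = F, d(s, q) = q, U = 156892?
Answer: 18125418961/39223 ≈ 4.6211e+5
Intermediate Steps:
f(D) = 5 + D
p = -156892/5 (p = -⅕*156892 = -156892/5 ≈ -31378.)
462112 + f(d(27, 7))/p = 462112 + (5 + 7)/(-156892/5) = 462112 + 12*(-5/156892) = 462112 - 15/39223 = 18125418961/39223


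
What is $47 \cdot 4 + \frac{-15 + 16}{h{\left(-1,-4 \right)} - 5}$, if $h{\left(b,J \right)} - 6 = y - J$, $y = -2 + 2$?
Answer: $\frac{941}{5} \approx 188.2$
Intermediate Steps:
$y = 0$
$h{\left(b,J \right)} = 6 - J$ ($h{\left(b,J \right)} = 6 + \left(0 - J\right) = 6 - J$)
$47 \cdot 4 + \frac{-15 + 16}{h{\left(-1,-4 \right)} - 5} = 47 \cdot 4 + \frac{-15 + 16}{\left(6 - -4\right) - 5} = 188 + 1 \frac{1}{\left(6 + 4\right) - 5} = 188 + 1 \frac{1}{10 - 5} = 188 + 1 \cdot \frac{1}{5} = 188 + \frac{1}{5} = \frac{941}{5}$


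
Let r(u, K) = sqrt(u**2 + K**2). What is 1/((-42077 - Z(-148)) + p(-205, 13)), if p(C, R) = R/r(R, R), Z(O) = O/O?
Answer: -84156/3541116167 - sqrt(2)/3541116167 ≈ -2.3766e-5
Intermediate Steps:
r(u, K) = sqrt(K**2 + u**2)
Z(O) = 1
p(C, R) = R*sqrt(2)/(2*sqrt(R**2)) (p(C, R) = R/(sqrt(R**2 + R**2)) = R/(sqrt(2*R**2)) = R/((sqrt(2)*sqrt(R**2))) = R*(sqrt(2)/(2*sqrt(R**2))) = R*sqrt(2)/(2*sqrt(R**2)))
1/((-42077 - Z(-148)) + p(-205, 13)) = 1/((-42077 - 1*1) + (1/2)*13*sqrt(2)/sqrt(13**2)) = 1/((-42077 - 1) + (1/2)*13*sqrt(2)/sqrt(169)) = 1/(-42078 + (1/2)*13*sqrt(2)*(1/13)) = 1/(-42078 + sqrt(2)/2)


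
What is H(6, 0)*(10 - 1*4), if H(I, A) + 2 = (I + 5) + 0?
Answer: 54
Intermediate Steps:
H(I, A) = 3 + I (H(I, A) = -2 + ((I + 5) + 0) = -2 + ((5 + I) + 0) = -2 + (5 + I) = 3 + I)
H(6, 0)*(10 - 1*4) = (3 + 6)*(10 - 1*4) = 9*(10 - 4) = 9*6 = 54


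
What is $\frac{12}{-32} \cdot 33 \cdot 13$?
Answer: $- \frac{1287}{8} \approx -160.88$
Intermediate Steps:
$\frac{12}{-32} \cdot 33 \cdot 13 = 12 \left(- \frac{1}{32}\right) 33 \cdot 13 = \left(- \frac{3}{8}\right) 33 \cdot 13 = \left(- \frac{99}{8}\right) 13 = - \frac{1287}{8}$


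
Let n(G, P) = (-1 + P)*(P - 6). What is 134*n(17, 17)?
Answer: 23584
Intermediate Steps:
n(G, P) = (-1 + P)*(-6 + P)
134*n(17, 17) = 134*(6 + 17**2 - 7*17) = 134*(6 + 289 - 119) = 134*176 = 23584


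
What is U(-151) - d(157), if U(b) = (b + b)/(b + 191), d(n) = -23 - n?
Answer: 3449/20 ≈ 172.45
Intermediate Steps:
U(b) = 2*b/(191 + b) (U(b) = (2*b)/(191 + b) = 2*b/(191 + b))
U(-151) - d(157) = 2*(-151)/(191 - 151) - (-23 - 1*157) = 2*(-151)/40 - (-23 - 157) = 2*(-151)*(1/40) - 1*(-180) = -151/20 + 180 = 3449/20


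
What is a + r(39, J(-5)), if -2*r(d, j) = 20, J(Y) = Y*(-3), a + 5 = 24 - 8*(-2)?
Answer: 25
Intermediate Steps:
a = 35 (a = -5 + (24 - 8*(-2)) = -5 + (24 + 16) = -5 + 40 = 35)
J(Y) = -3*Y
r(d, j) = -10 (r(d, j) = -½*20 = -10)
a + r(39, J(-5)) = 35 - 10 = 25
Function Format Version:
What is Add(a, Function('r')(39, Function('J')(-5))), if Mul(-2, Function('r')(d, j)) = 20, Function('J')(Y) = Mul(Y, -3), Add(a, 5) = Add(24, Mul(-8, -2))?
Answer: 25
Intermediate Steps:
a = 35 (a = Add(-5, Add(24, Mul(-8, -2))) = Add(-5, Add(24, 16)) = Add(-5, 40) = 35)
Function('J')(Y) = Mul(-3, Y)
Function('r')(d, j) = -10 (Function('r')(d, j) = Mul(Rational(-1, 2), 20) = -10)
Add(a, Function('r')(39, Function('J')(-5))) = Add(35, -10) = 25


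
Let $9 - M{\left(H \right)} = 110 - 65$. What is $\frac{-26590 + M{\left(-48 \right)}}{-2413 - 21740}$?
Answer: $\frac{26626}{24153} \approx 1.1024$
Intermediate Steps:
$M{\left(H \right)} = -36$ ($M{\left(H \right)} = 9 - \left(110 - 65\right) = 9 - 45 = -36$)
$\frac{-26590 + M{\left(-48 \right)}}{-2413 - 21740} = \frac{-26590 - 36}{-2413 - 21740} = - \frac{26626}{-24153} = \left(-26626\right) \left(- \frac{1}{24153}\right) = \frac{26626}{24153}$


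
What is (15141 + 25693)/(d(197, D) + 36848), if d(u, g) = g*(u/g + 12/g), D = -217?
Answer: 40834/37057 ≈ 1.1019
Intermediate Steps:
d(u, g) = g*(12/g + u/g)
(15141 + 25693)/(d(197, D) + 36848) = (15141 + 25693)/((12 + 197) + 36848) = 40834/(209 + 36848) = 40834/37057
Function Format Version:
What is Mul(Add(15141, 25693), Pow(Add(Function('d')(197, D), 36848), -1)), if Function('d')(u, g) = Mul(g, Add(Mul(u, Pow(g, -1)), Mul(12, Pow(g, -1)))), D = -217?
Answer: Rational(40834, 37057) ≈ 1.1019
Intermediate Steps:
Function('d')(u, g) = Mul(g, Add(Mul(12, Pow(g, -1)), Mul(u, Pow(g, -1))))
Mul(Add(15141, 25693), Pow(Add(Function('d')(197, D), 36848), -1)) = Mul(Add(15141, 25693), Pow(Add(Add(12, 197), 36848), -1)) = Mul(40834, Pow(Add(209, 36848), -1)) = Mul(40834, Pow(37057, -1)) = Mul(40834, Rational(1, 37057)) = Rational(40834, 37057)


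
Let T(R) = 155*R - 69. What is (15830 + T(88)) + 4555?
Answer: 33956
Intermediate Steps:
T(R) = -69 + 155*R
(15830 + T(88)) + 4555 = (15830 + (-69 + 155*88)) + 4555 = (15830 + (-69 + 13640)) + 4555 = (15830 + 13571) + 4555 = 29401 + 4555 = 33956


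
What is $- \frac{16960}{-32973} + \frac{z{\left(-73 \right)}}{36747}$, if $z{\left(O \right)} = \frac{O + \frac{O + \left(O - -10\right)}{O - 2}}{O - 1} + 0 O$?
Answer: $\frac{1153032552949}{2241568837350} \approx 0.51439$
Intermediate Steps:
$z{\left(O \right)} = \frac{O + \frac{10 + 2 O}{-2 + O}}{-1 + O}$ ($z{\left(O \right)} = \frac{O + \frac{O + \left(O + 10\right)}{-2 + O}}{-1 + O} + 0 = \frac{O + \frac{O + \left(10 + O\right)}{-2 + O}}{-1 + O} + 0 = \frac{O + \frac{10 + 2 O}{-2 + O}}{-1 + O} + 0 = \frac{O + \frac{10 + 2 O}{-2 + O}}{-1 + O}$)
$- \frac{16960}{-32973} + \frac{z{\left(-73 \right)}}{36747} = - \frac{16960}{-32973} + \frac{\frac{1}{2 + \left(-73\right)^{2} - -219} \left(10 + \left(-73\right)^{2}\right)}{36747} = \left(-16960\right) \left(- \frac{1}{32973}\right) + \frac{10 + 5329}{2 + 5329 + 219} \cdot \frac{1}{36747} = \frac{16960}{32973} + \frac{1}{5550} \cdot 5339 \cdot \frac{1}{36747} = \frac{16960}{32973} + \frac{5339}{5550} \cdot \frac{1}{36747} = \frac{16960}{32973} + \frac{5339}{203945850} = \frac{1153032552949}{2241568837350}$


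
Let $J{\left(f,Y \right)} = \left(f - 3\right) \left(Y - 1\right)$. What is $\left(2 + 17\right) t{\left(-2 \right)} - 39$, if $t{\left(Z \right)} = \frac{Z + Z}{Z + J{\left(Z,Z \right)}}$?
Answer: $- \frac{583}{13} \approx -44.846$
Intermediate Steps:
$J{\left(f,Y \right)} = \left(-1 + Y\right) \left(-3 + f\right)$ ($J{\left(f,Y \right)} = \left(-3 + f\right) \left(-1 + Y\right) = \left(-1 + Y\right) \left(-3 + f\right)$)
$t{\left(Z \right)} = \frac{2 Z}{3 + Z^{2} - 3 Z}$ ($t{\left(Z \right)} = \frac{Z + Z}{Z + \left(3 - Z - 3 Z + Z Z\right)} = \frac{2 Z}{Z + \left(3 - Z - 3 Z + Z^{2}\right)} = \frac{2 Z}{Z + \left(3 + Z^{2} - 4 Z\right)} = \frac{2 Z}{3 + Z^{2} - 3 Z}$)
$\left(2 + 17\right) t{\left(-2 \right)} - 39 = \left(2 + 17\right) 2 \left(-2\right) \frac{1}{3 + \left(-2\right)^{2} - -6} - 39 = 19 \cdot 2 \left(-2\right) \frac{1}{3 + 4 + 6} - 39 = 19 \cdot 2 \left(-2\right) \frac{1}{13} - 39 = 19 \left(- \frac{4}{13}\right) - 39 = - \frac{76}{13} - 39 = - \frac{583}{13}$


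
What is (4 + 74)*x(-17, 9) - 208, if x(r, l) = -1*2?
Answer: -364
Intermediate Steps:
x(r, l) = -2
(4 + 74)*x(-17, 9) - 208 = (4 + 74)*(-2) - 208 = 78*(-2) - 208 = -156 - 208 = -364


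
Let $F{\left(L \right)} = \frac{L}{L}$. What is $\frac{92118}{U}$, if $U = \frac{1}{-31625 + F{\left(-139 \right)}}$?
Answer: $-2913139632$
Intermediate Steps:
$F{\left(L \right)} = 1$
$U = - \frac{1}{31624}$ ($U = \frac{1}{-31625 + 1} = \frac{1}{-31624} = - \frac{1}{31624} \approx -3.1622 \cdot 10^{-5}$)
$\frac{92118}{U} = \frac{92118}{- \frac{1}{31624}} = 92118 \left(-31624\right) = -2913139632$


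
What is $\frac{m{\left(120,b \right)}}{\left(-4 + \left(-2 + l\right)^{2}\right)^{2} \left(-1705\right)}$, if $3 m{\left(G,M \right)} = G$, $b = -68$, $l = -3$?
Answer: $- \frac{8}{150381} \approx -5.3198 \cdot 10^{-5}$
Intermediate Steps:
$m{\left(G,M \right)} = \frac{G}{3}$
$\frac{m{\left(120,b \right)}}{\left(-4 + \left(-2 + l\right)^{2}\right)^{2} \left(-1705\right)} = \frac{\frac{1}{3} \cdot 120}{\left(-4 + \left(-2 - 3\right)^{2}\right)^{2} \left(-1705\right)} = \frac{40}{\left(-4 + \left(-5\right)^{2}\right)^{2} \left(-1705\right)} = \frac{40}{\left(-4 + 25\right)^{2} \left(-1705\right)} = \frac{40}{21^{2} \left(-1705\right)} = \frac{40}{441 \left(-1705\right)} = \frac{40}{-751905} = 40 \left(- \frac{1}{751905}\right) = - \frac{8}{150381}$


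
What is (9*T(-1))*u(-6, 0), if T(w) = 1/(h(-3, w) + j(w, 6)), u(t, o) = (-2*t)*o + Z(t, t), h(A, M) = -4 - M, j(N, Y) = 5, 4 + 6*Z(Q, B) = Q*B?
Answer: 24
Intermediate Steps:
Z(Q, B) = -⅔ + B*Q/6 (Z(Q, B) = -⅔ + (Q*B)/6 = -⅔ + (B*Q)/6 = -⅔ + B*Q/6)
u(t, o) = -⅔ + t²/6 - 2*o*t (u(t, o) = (-2*t)*o + (-⅔ + t*t/6) = -2*o*t + (-⅔ + t²/6) = -⅔ + t²/6 - 2*o*t)
T(w) = 1/(1 - w) (T(w) = 1/((-4 - w) + 5) = 1/(1 - w))
(9*T(-1))*u(-6, 0) = (9*(-1/(-1 - 1)))*(-⅔ + (⅙)*(-6)² - 2*0*(-6)) = (9*(-1/(-2)))*(-⅔ + (⅙)*36 + 0) = (9*(-1*(-½)))*(-⅔ + 6 + 0) = (9*(½))*(16/3) = (9/2)*(16/3) = 24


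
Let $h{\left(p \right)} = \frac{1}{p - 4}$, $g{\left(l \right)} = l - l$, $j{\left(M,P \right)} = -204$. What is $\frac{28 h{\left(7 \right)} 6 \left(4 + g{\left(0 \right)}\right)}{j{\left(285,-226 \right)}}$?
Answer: $- \frac{56}{51} \approx -1.098$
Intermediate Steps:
$g{\left(l \right)} = 0$
$h{\left(p \right)} = \frac{1}{-4 + p}$
$\frac{28 h{\left(7 \right)} 6 \left(4 + g{\left(0 \right)}\right)}{j{\left(285,-226 \right)}} = \frac{\frac{28}{-4 + 7} \cdot 6 \left(4 + 0\right)}{-204} = \frac{28}{3} \cdot 6 \cdot 4 \left(- \frac{1}{204}\right) = 28 \cdot \frac{1}{3} \cdot 24 \left(- \frac{1}{204}\right) = \frac{28}{3} \cdot 24 \left(- \frac{1}{204}\right) = 224 \left(- \frac{1}{204}\right) = - \frac{56}{51}$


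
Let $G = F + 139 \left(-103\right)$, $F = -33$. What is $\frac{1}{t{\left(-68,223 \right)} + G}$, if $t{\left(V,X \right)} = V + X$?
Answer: $- \frac{1}{14195} \approx -7.0447 \cdot 10^{-5}$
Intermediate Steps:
$G = -14350$ ($G = -33 + 139 \left(-103\right) = -33 - 14317 = -14350$)
$\frac{1}{t{\left(-68,223 \right)} + G} = \frac{1}{\left(-68 + 223\right) - 14350} = \frac{1}{155 - 14350} = \frac{1}{-14195} = - \frac{1}{14195}$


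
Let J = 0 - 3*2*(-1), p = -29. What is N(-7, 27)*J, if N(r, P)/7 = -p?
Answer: 1218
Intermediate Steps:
N(r, P) = 203 (N(r, P) = 7*(-1*(-29)) = 7*29 = 203)
J = 6 (J = 0 - 6*(-1) = 0 + 6 = 6)
N(-7, 27)*J = 203*6 = 1218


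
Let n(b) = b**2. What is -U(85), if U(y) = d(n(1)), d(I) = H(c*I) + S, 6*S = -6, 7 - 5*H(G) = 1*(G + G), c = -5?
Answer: -12/5 ≈ -2.4000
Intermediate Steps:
H(G) = 7/5 - 2*G/5 (H(G) = 7/5 - (G + G)/5 = 7/5 - 2*G/5)
S = -1 (S = (1/6)*(-6) = -1)
d(I) = 2/5 + 2*I (d(I) = (7/5 - (-2)*I) - 1 = (7/5 + 2*I) - 1 = 2/5 + 2*I)
U(y) = 12/5 (U(y) = 2/5 + 2*1**2 = 2/5 + 2*1 = 2/5 + 2 = 12/5)
-U(85) = -1*12/5 = -12/5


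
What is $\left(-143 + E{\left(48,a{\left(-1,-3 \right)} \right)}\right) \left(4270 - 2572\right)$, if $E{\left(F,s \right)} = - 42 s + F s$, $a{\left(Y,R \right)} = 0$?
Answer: $-242814$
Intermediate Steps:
$\left(-143 + E{\left(48,a{\left(-1,-3 \right)} \right)}\right) \left(4270 - 2572\right) = \left(-143 + 0 \left(-42 + 48\right)\right) \left(4270 - 2572\right) = \left(-143 + 0 \cdot 6\right) 1698 = \left(-143 + 0\right) 1698 = \left(-143\right) 1698 = -242814$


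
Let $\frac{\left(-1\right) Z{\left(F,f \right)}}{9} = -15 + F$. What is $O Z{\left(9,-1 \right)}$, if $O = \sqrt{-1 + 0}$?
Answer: $54 i \approx 54.0 i$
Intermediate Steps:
$Z{\left(F,f \right)} = 135 - 9 F$ ($Z{\left(F,f \right)} = - 9 \left(-15 + F\right) = 135 - 9 F$)
$O = i$ ($O = \sqrt{-1} = i \approx 1.0 i$)
$O Z{\left(9,-1 \right)} = i \left(135 - 81\right) = i 54 = 54 i$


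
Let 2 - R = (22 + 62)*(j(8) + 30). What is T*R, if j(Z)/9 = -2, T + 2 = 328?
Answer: -327956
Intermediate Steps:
T = 326 (T = -2 + 328 = 326)
j(Z) = -18 (j(Z) = 9*(-2) = -18)
R = -1006 (R = 2 - (22 + 62)*(-18 + 30) = 2 - 84*12 = 2 - 1*1008 = 2 - 1008 = -1006)
T*R = 326*(-1006) = -327956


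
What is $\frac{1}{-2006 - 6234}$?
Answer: $- \frac{1}{8240} \approx -0.00012136$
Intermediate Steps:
$\frac{1}{-2006 - 6234} = \frac{1}{-8240} = - \frac{1}{8240}$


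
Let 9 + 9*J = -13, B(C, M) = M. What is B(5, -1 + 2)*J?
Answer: -22/9 ≈ -2.4444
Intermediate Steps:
J = -22/9 (J = -1 + (⅑)*(-13) = -1 - 13/9 = -22/9 ≈ -2.4444)
B(5, -1 + 2)*J = (-1 + 2)*(-22/9) = 1*(-22/9) = -22/9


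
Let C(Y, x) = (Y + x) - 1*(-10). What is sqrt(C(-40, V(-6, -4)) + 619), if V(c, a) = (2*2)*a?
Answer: sqrt(573) ≈ 23.937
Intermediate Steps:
V(c, a) = 4*a
C(Y, x) = 10 + Y + x (C(Y, x) = (Y + x) + 10 = 10 + Y + x)
sqrt(C(-40, V(-6, -4)) + 619) = sqrt((10 - 40 + 4*(-4)) + 619) = sqrt((10 - 40 - 16) + 619) = sqrt(-46 + 619) = sqrt(573)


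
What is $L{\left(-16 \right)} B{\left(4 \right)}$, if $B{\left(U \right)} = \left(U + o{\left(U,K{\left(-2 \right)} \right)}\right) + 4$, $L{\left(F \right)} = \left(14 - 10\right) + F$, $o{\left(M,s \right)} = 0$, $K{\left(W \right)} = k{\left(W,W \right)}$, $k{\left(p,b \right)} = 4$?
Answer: $-96$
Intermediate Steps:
$K{\left(W \right)} = 4$
$L{\left(F \right)} = 4 + F$
$B{\left(U \right)} = 4 + U$ ($B{\left(U \right)} = \left(U + 0\right) + 4 = U + 4 = 4 + U$)
$L{\left(-16 \right)} B{\left(4 \right)} = \left(4 - 16\right) \left(4 + 4\right) = \left(-12\right) 8 = -96$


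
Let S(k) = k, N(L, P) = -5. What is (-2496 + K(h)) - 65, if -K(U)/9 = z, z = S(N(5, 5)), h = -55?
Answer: -2516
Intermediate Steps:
z = -5
K(U) = 45 (K(U) = -9*(-5) = 45)
(-2496 + K(h)) - 65 = (-2496 + 45) - 65 = -2451 - 65 = -2516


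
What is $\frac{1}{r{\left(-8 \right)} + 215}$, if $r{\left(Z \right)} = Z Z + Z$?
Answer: $\frac{1}{271} \approx 0.00369$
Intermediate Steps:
$r{\left(Z \right)} = Z + Z^{2}$ ($r{\left(Z \right)} = Z^{2} + Z = Z + Z^{2}$)
$\frac{1}{r{\left(-8 \right)} + 215} = \frac{1}{- 8 \left(1 - 8\right) + 215} = \frac{1}{\left(-8\right) \left(-7\right) + 215} = \frac{1}{56 + 215} = \frac{1}{271}$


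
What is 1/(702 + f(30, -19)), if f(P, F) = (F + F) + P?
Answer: 1/694 ≈ 0.0014409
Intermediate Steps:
f(P, F) = P + 2*F (f(P, F) = 2*F + P = P + 2*F)
1/(702 + f(30, -19)) = 1/(702 + (30 + 2*(-19))) = 1/(702 + (30 - 38)) = 1/(702 - 8) = 1/694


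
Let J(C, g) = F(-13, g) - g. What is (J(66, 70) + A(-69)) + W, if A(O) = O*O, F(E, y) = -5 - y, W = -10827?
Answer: -6211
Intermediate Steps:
J(C, g) = -5 - 2*g (J(C, g) = (-5 - g) - g = -5 - 2*g)
A(O) = O²
(J(66, 70) + A(-69)) + W = ((-5 - 2*70) + (-69)²) - 10827 = ((-5 - 140) + 4761) - 10827 = (-145 + 4761) - 10827 = 4616 - 10827 = -6211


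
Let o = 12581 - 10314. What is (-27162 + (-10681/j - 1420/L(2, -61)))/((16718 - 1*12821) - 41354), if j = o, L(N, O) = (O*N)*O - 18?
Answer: 114306156145/157602275264 ≈ 0.72528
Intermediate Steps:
L(N, O) = -18 + N*O² (L(N, O) = (N*O)*O - 18 = N*O² - 18 = -18 + N*O²)
o = 2267
j = 2267
(-27162 + (-10681/j - 1420/L(2, -61)))/((16718 - 1*12821) - 41354) = (-27162 + (-10681/2267 - 1420/(-18 + 2*(-61)²)))/((16718 - 1*12821) - 41354) = (-27162 + (-10681*1/2267 - 1420/(-18 + 2*3721)))/((16718 - 12821) - 41354) = (-27162 + (-10681/2267 - 1420/(-18 + 7442)))/(3897 - 41354) = (-27162 + (-10681/2267 - 1420/7424))/(-37457) = (-27162 + (-10681/2267 - 1420*1/7424))*(-1/37457) = (-27162 + (-10681/2267 - 355/1856))*(-1/37457) = (-27162 - 20628721/4207552)*(-1/37457) = -114306156145/4207552*(-1/37457) = 114306156145/157602275264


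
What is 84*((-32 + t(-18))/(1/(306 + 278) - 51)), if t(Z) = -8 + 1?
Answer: 147168/2291 ≈ 64.237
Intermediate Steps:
t(Z) = -7
84*((-32 + t(-18))/(1/(306 + 278) - 51)) = 84*((-32 - 7)/(1/(306 + 278) - 51)) = 84*(-39/(1/584 - 51)) = 84*(-39/(-29783/584)) = 84*(-39*(-584/29783)) = 84*(1752/2291) = 147168/2291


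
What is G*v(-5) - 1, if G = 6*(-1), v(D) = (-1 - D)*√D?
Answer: -1 - 24*I*√5 ≈ -1.0 - 53.666*I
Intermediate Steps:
v(D) = √D*(-1 - D)
G = -6
G*v(-5) - 1 = -6*√(-5)*(-1 - 1*(-5)) - 1 = -6*I*√5*(-1 + 5) - 1 = -6*I*√5*4 - 1 = -24*I*√5 - 1 = -1 - 24*I*√5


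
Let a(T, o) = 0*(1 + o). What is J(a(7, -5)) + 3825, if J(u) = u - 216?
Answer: 3609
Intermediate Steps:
a(T, o) = 0
J(u) = -216 + u
J(a(7, -5)) + 3825 = (-216 + 0) + 3825 = -216 + 3825 = 3609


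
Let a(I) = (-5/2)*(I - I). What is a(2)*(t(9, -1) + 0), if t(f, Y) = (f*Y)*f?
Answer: 0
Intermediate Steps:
a(I) = 0 (a(I) = -5*½*0 = -5/2*0 = 0)
t(f, Y) = Y*f² (t(f, Y) = (Y*f)*f = Y*f²)
a(2)*(t(9, -1) + 0) = 0*(-1*9² + 0) = 0*(-1*81 + 0) = 0*(-81 + 0) = 0*(-81) = 0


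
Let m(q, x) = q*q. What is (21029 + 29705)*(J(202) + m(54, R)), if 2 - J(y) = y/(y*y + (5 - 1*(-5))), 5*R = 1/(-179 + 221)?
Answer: 3021084133350/20407 ≈ 1.4804e+8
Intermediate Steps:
R = 1/210 (R = 1/(5*(-179 + 221)) = (⅕)/42 = (⅕)*(1/42) = 1/210 ≈ 0.0047619)
m(q, x) = q²
J(y) = 2 - y/(10 + y²) (J(y) = 2 - y/(y*y + (5 - 1*(-5))) = 2 - y/(y² + (5 + 5)) = 2 - y/(y² + 10) = 2 - y/(10 + y²))
(21029 + 29705)*(J(202) + m(54, R)) = (21029 + 29705)*((20 - 1*202 + 2*202²)/(10 + 202²) + 54²) = 50734*((20 - 202 + 2*40804)/(10 + 40804) + 2916) = 50734*((20 - 202 + 81608)/40814 + 2916) = 50734*((1/40814)*81426 + 2916) = 50734*(40713/20407 + 2916) = 50734*(59547525/20407) = 3021084133350/20407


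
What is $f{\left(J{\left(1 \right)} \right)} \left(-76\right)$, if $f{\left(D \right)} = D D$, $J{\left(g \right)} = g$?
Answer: $-76$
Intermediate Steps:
$f{\left(D \right)} = D^{2}$
$f{\left(J{\left(1 \right)} \right)} \left(-76\right) = 1^{2} \left(-76\right) = 1 \left(-76\right) = -76$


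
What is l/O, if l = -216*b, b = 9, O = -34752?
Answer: 81/1448 ≈ 0.055939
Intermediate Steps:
l = -1944 (l = -216*9 = -1944)
l/O = -1944/(-34752) = -1944*(-1/34752) = 81/1448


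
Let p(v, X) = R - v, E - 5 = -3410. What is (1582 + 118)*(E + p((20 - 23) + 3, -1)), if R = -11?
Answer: -5807200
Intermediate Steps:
E = -3405 (E = 5 - 3410 = -3405)
p(v, X) = -11 - v
(1582 + 118)*(E + p((20 - 23) + 3, -1)) = (1582 + 118)*(-3405 + (-11 - ((20 - 23) + 3))) = 1700*(-3405 + (-11 - (-3 + 3))) = 1700*(-3405 + (-11 - 1*0)) = 1700*(-3405 + (-11 + 0)) = 1700*(-3405 - 11) = 1700*(-3416) = -5807200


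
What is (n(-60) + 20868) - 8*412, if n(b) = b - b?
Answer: 17572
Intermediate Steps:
n(b) = 0
(n(-60) + 20868) - 8*412 = (0 + 20868) - 8*412 = 20868 - 3296 = 17572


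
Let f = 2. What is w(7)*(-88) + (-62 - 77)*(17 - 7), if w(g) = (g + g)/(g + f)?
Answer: -13742/9 ≈ -1526.9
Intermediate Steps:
w(g) = 2*g/(2 + g) (w(g) = (g + g)/(g + 2) = (2*g)/(2 + g) = 2*g/(2 + g))
w(7)*(-88) + (-62 - 77)*(17 - 7) = (2*7/(2 + 7))*(-88) + (-62 - 77)*(17 - 7) = (2*7/9)*(-88) - 139*10 = (2*7*(1/9))*(-88) - 1390 = (14/9)*(-88) - 1390 = -1232/9 - 1390 = -13742/9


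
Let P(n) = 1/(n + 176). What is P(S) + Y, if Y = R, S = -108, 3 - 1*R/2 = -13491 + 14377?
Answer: -120087/68 ≈ -1766.0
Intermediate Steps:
R = -1766 (R = 6 - 2*(-13491 + 14377) = 6 - 2*886 = 6 - 1772 = -1766)
P(n) = 1/(176 + n)
Y = -1766
P(S) + Y = 1/(176 - 108) - 1766 = 1/68 - 1766 = -120087/68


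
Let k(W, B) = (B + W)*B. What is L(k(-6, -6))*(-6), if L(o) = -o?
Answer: 432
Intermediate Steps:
k(W, B) = B*(B + W)
L(k(-6, -6))*(-6) = -(-6)*(-6 - 6)*(-6) = -(-6)*(-12)*(-6) = -1*72*(-6) = -72*(-6) = 432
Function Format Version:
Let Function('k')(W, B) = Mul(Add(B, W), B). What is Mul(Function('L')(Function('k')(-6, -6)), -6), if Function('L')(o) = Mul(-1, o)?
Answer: 432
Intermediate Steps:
Function('k')(W, B) = Mul(B, Add(B, W))
Mul(Function('L')(Function('k')(-6, -6)), -6) = Mul(Mul(-1, Mul(-6, Add(-6, -6))), -6) = Mul(Mul(-1, Mul(-6, -12)), -6) = Mul(Mul(-1, 72), -6) = Mul(-72, -6) = 432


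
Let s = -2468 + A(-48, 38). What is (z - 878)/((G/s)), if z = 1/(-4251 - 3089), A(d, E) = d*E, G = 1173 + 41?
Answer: 6914971033/2227690 ≈ 3104.1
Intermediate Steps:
G = 1214
A(d, E) = E*d
z = -1/7340 (z = 1/(-7340) = -1/7340 ≈ -0.00013624)
s = -4292 (s = -2468 + 38*(-48) = -2468 - 1824 = -4292)
(z - 878)/((G/s)) = (-1/7340 - 878)/((1214/(-4292))) = -6444521/(7340*(1214*(-1/4292))) = -6444521/(7340*(-607/2146)) = -6444521/7340*(-2146/607) = 6914971033/2227690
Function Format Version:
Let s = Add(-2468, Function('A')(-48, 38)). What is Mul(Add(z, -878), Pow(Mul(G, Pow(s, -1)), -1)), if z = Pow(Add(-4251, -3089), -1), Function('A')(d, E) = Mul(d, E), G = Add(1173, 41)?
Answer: Rational(6914971033, 2227690) ≈ 3104.1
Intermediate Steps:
G = 1214
Function('A')(d, E) = Mul(E, d)
z = Rational(-1, 7340) (z = Pow(-7340, -1) = Rational(-1, 7340) ≈ -0.00013624)
s = -4292 (s = Add(-2468, Mul(38, -48)) = Add(-2468, -1824) = -4292)
Mul(Add(z, -878), Pow(Mul(G, Pow(s, -1)), -1)) = Mul(Add(Rational(-1, 7340), -878), Pow(Mul(1214, Pow(-4292, -1)), -1)) = Mul(Rational(-6444521, 7340), Pow(Mul(1214, Rational(-1, 4292)), -1)) = Mul(Rational(-6444521, 7340), Pow(Rational(-607, 2146), -1)) = Mul(Rational(-6444521, 7340), Rational(-2146, 607)) = Rational(6914971033, 2227690)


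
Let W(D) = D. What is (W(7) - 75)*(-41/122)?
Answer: 1394/61 ≈ 22.852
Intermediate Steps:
(W(7) - 75)*(-41/122) = (7 - 75)*(-41/122) = -(-2788)/122 = -68*(-41/122) = 1394/61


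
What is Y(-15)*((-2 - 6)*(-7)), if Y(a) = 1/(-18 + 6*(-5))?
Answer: -7/6 ≈ -1.1667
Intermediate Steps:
Y(a) = -1/48 (Y(a) = 1/(-18 - 30) = 1/(-48) = -1/48)
Y(-15)*((-2 - 6)*(-7)) = -(-2 - 6)*(-7)/48 = -(-1)*(-7)/6 = -1/48*56 = -7/6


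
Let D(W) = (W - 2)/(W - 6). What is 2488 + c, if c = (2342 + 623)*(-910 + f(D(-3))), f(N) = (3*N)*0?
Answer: -2695662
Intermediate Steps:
D(W) = (-2 + W)/(-6 + W)
f(N) = 0
c = -2698150 (c = (2342 + 623)*(-910 + 0) = 2965*(-910) = -2698150)
2488 + c = 2488 - 2698150 = -2695662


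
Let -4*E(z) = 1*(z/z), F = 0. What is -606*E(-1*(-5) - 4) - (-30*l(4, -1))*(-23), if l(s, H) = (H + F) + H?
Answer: 3063/2 ≈ 1531.5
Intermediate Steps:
l(s, H) = 2*H (l(s, H) = (H + 0) + H = H + H = 2*H)
E(z) = -¼ (E(z) = -z/z/4 = -1/4 = -¼*1 = -¼)
-606*E(-1*(-5) - 4) - (-30*l(4, -1))*(-23) = -606*(-¼) - (-60*(-1))*(-23) = 303/2 - (-30*(-2))*(-23) = 303/2 - 60*(-23) = 303/2 - 1*(-1380) = 303/2 + 1380 = 3063/2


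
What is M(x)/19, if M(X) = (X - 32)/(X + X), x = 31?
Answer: -1/1178 ≈ -0.00084890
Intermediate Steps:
M(X) = (-32 + X)/(2*X) (M(X) = (-32 + X)/((2*X)) = (-32 + X)*(1/(2*X)) = (-32 + X)/(2*X))
M(x)/19 = ((½)*(-32 + 31)/31)/19 = ((½)*(1/31)*(-1))/19 = (1/19)*(-1/62) = -1/1178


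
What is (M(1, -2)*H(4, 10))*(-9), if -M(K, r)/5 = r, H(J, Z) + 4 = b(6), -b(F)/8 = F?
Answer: 4680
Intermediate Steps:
b(F) = -8*F
H(J, Z) = -52 (H(J, Z) = -4 - 8*6 = -4 - 48 = -52)
M(K, r) = -5*r
(M(1, -2)*H(4, 10))*(-9) = (-5*(-2)*(-52))*(-9) = (10*(-52))*(-9) = -520*(-9) = 4680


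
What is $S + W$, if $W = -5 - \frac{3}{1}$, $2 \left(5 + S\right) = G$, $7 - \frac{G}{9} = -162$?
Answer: $\frac{1495}{2} \approx 747.5$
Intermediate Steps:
$G = 1521$ ($G = 63 - -1458 = 63 + 1458 = 1521$)
$S = \frac{1511}{2}$ ($S = -5 + \frac{1}{2} \cdot 1521 = -5 + \frac{1521}{2} = \frac{1511}{2} \approx 755.5$)
$W = -8$ ($W = -5 - 3 = -8$)
$S + W = \frac{1511}{2} - 8 = \frac{1495}{2}$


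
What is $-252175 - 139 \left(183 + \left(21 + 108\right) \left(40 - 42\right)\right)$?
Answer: $-241750$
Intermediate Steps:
$-252175 - 139 \left(183 + \left(21 + 108\right) \left(40 - 42\right)\right) = -252175 - 139 \left(183 + 129 \left(-2\right)\right) = -252175 - 139 \left(183 - 258\right) = -252175 - 139 \left(-75\right) = -252175 - -10425 = -252175 + 10425 = -241750$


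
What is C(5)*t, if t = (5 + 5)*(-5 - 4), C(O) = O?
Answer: -450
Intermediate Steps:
t = -90 (t = 10*(-9) = -90)
C(5)*t = 5*(-90) = -450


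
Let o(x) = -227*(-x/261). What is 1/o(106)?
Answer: 261/24062 ≈ 0.010847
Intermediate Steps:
o(x) = 227*x/261 (o(x) = -(-227)*x/261 = 227*x/261)
1/o(106) = 1/((227/261)*106) = 1/(24062/261) = 261/24062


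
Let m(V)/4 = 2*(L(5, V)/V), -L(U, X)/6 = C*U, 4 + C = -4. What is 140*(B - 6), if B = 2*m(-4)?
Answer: -135240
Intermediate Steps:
C = -8 (C = -4 - 4 = -8)
L(U, X) = 48*U (L(U, X) = -(-48)*U = 48*U)
m(V) = 1920/V (m(V) = 4*(2*((48*5)/V)) = 4*(2*(240/V)) = 4*(480/V) = 1920/V)
B = -960 (B = 2*(1920/(-4)) = 2*(1920*(-¼)) = 2*(-480) = -960)
140*(B - 6) = 140*(-960 - 6) = 140*(-966) = -135240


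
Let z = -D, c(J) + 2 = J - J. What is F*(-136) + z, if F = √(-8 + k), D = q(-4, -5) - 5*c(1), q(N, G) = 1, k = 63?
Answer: -11 - 136*√55 ≈ -1019.6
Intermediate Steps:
c(J) = -2 (c(J) = -2 + (J - J) = -2 + 0 = -2)
D = 11 (D = 1 - 5*(-2) = 1 + 10 = 11)
F = √55 (F = √(-8 + 63) = √55 ≈ 7.4162)
z = -11 (z = -1*11 = -11)
F*(-136) + z = √55*(-136) - 11 = -136*√55 - 11 = -11 - 136*√55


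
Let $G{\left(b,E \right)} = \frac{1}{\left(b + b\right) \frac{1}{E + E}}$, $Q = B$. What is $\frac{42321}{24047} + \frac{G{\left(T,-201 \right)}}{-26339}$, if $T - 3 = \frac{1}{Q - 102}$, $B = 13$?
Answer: $\frac{296938466637}{168477466178} \approx 1.7625$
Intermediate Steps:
$Q = 13$
$T = \frac{266}{89}$ ($T = 3 + \frac{1}{13 - 102} = 3 + \frac{1}{-89} = 3 - \frac{1}{89} = \frac{266}{89} \approx 2.9888$)
$G{\left(b,E \right)} = \frac{E}{b}$ ($G{\left(b,E \right)} = \frac{1}{2 b \frac{1}{2 E}} = \frac{1}{b \frac{1}{E}} = \frac{E}{b}$)
$\frac{42321}{24047} + \frac{G{\left(T,-201 \right)}}{-26339} = \frac{42321}{24047} + \frac{\left(-201\right) \frac{1}{\frac{266}{89}}}{-26339} = 42321 \cdot \frac{1}{24047} + \left(-201\right) \frac{89}{266} \left(- \frac{1}{26339}\right) = \frac{42321}{24047} - - \frac{17889}{7006174} = \frac{42321}{24047} + \frac{17889}{7006174} = \frac{296938466637}{168477466178}$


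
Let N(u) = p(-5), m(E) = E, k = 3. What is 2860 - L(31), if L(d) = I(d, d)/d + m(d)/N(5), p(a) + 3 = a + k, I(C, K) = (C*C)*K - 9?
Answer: 295351/155 ≈ 1905.5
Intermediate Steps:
I(C, K) = -9 + K*C² (I(C, K) = C²*K - 9 = K*C² - 9 = -9 + K*C²)
p(a) = a (p(a) = -3 + (a + 3) = -3 + (3 + a) = a)
N(u) = -5
L(d) = -d/5 + (-9 + d³)/d (L(d) = (-9 + d*d²)/d + d/(-5) = (-9 + d³)/d + d*(-⅕) = (-9 + d³)/d - d/5 = -d/5 + (-9 + d³)/d)
2860 - L(31) = 2860 - (31² - 9/31 - ⅕*31) = 2860 - (961 - 9*1/31 - 31/5) = 2860 - (961 - 9/31 - 31/5) = 2860 - 1*147949/155 = 2860 - 147949/155 = 295351/155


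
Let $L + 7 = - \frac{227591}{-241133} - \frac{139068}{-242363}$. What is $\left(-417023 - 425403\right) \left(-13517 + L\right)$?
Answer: $\frac{10913933911946688454}{958060939} \approx 1.1392 \cdot 10^{10}$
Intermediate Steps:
$L = - \frac{5252434416}{958060939}$ ($L = -7 - \left(- \frac{139068}{242363} - \frac{3731}{3953}\right) = -7 - - \frac{1453992157}{958060939} = -7 + \left(\frac{3731}{3953} + \frac{139068}{242363}\right) = -7 + \frac{1453992157}{958060939} = - \frac{5252434416}{958060939} \approx -5.4824$)
$\left(-417023 - 425403\right) \left(-13517 + L\right) = \left(-417023 - 425403\right) \left(-13517 - \frac{5252434416}{958060939}\right) = \left(-842426\right) \left(- \frac{12955362146879}{958060939}\right) = \frac{10913933911946688454}{958060939}$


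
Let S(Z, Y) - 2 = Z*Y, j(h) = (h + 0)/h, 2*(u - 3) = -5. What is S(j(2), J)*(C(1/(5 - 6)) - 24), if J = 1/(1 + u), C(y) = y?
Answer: -200/3 ≈ -66.667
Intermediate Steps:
u = ½ (u = 3 + (½)*(-5) = 3 - 5/2 = ½ ≈ 0.50000)
J = ⅔ (J = 1/(1 + ½) = 1/(3/2) = ⅔ ≈ 0.66667)
j(h) = 1 (j(h) = h/h = 1)
S(Z, Y) = 2 + Y*Z (S(Z, Y) = 2 + Z*Y = 2 + Y*Z)
S(j(2), J)*(C(1/(5 - 6)) - 24) = (2 + (⅔)*1)*(1/(5 - 6) - 24) = (2 + ⅔)*(1/(-1) - 24) = 8*(-1 - 24)/3 = (8/3)*(-25) = -200/3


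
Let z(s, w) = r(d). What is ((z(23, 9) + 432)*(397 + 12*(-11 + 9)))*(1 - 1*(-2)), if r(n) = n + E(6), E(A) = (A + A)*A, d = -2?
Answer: 561738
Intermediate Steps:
E(A) = 2*A² (E(A) = (2*A)*A = 2*A²)
r(n) = 72 + n (r(n) = n + 2*6² = n + 2*36 = n + 72 = 72 + n)
z(s, w) = 70 (z(s, w) = 72 - 2 = 70)
((z(23, 9) + 432)*(397 + 12*(-11 + 9)))*(1 - 1*(-2)) = ((70 + 432)*(397 + 12*(-11 + 9)))*(1 - 1*(-2)) = (502*(397 + 12*(-2)))*(1 + 2) = (502*(397 - 24))*3 = (502*373)*3 = 187246*3 = 561738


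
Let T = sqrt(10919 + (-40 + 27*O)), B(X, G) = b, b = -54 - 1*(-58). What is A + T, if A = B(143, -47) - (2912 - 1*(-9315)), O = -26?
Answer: -12223 + sqrt(10177) ≈ -12122.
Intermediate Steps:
b = 4 (b = -54 + 58 = 4)
B(X, G) = 4
A = -12223 (A = 4 - (2912 - 1*(-9315)) = 4 - (2912 + 9315) = 4 - 1*12227 = 4 - 12227 = -12223)
T = sqrt(10177) (T = sqrt(10919 + (-40 + 27*(-26))) = sqrt(10919 + (-40 - 702)) = sqrt(10919 - 742) = sqrt(10177) ≈ 100.88)
A + T = -12223 + sqrt(10177)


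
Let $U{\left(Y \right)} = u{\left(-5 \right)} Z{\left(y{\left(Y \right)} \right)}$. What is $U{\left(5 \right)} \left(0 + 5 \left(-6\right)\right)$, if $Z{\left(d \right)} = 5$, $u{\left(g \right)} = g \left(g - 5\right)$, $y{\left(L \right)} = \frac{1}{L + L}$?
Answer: $-7500$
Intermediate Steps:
$y{\left(L \right)} = \frac{1}{2 L}$
$u{\left(g \right)} = g \left(-5 + g\right)$
$U{\left(Y \right)} = 250$ ($U{\left(Y \right)} = - 5 \left(-5 - 5\right) 5 = \left(-5\right) \left(-10\right) 5 = 50 \cdot 5 = 250$)
$U{\left(5 \right)} \left(0 + 5 \left(-6\right)\right) = 250 \left(0 + 5 \left(-6\right)\right) = 250 \left(0 - 30\right) = 250 \left(-30\right) = -7500$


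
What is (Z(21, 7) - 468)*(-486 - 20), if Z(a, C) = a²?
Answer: 13662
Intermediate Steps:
(Z(21, 7) - 468)*(-486 - 20) = (21² - 468)*(-486 - 20) = (441 - 468)*(-506) = -27*(-506) = 13662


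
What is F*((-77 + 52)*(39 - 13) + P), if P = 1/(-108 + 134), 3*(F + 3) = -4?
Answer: 5633/2 ≈ 2816.5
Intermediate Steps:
F = -13/3 (F = -3 + (1/3)*(-4) = -3 - 4/3 = -13/3 ≈ -4.3333)
P = 1/26 ≈ 0.038462
F*((-77 + 52)*(39 - 13) + P) = -13*((-77 + 52)*(39 - 13) + 1/26)/3 = -13*(-25*26 + 1/26)/3 = -13*(-650 + 1/26)/3 = -13/3*(-16899/26) = 5633/2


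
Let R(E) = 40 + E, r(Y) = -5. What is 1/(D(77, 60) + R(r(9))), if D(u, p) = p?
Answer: 1/95 ≈ 0.010526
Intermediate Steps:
1/(D(77, 60) + R(r(9))) = 1/(60 + (40 - 5)) = 1/(60 + 35) = 1/95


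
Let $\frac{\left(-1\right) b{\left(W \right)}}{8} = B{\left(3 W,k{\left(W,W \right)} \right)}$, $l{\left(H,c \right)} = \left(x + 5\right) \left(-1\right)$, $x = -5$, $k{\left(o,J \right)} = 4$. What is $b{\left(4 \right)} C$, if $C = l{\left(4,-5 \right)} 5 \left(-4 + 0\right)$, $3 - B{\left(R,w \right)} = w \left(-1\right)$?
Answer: $0$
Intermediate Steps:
$l{\left(H,c \right)} = 0$ ($l{\left(H,c \right)} = \left(-5 + 5\right) \left(-1\right) = 0 \left(-1\right) = 0$)
$B{\left(R,w \right)} = 3 + w$ ($B{\left(R,w \right)} = 3 - w \left(-1\right) = 3 - - w = 3 + w$)
$b{\left(W \right)} = -56$ ($b{\left(W \right)} = - 8 \left(3 + 4\right) = \left(-8\right) 7 = -56$)
$C = 0$ ($C = 0 \cdot 5 \left(-4 + 0\right) = 0 \cdot 5 \left(-4\right) = 0 \left(-20\right) = 0$)
$b{\left(4 \right)} C = \left(-56\right) 0 = 0$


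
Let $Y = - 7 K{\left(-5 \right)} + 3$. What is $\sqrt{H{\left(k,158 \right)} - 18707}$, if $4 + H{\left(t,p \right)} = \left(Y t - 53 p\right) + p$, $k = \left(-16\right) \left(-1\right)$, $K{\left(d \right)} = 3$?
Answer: $i \sqrt{27215} \approx 164.97 i$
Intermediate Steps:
$Y = -18$ ($Y = \left(-7\right) 3 + 3 = -21 + 3 = -18$)
$k = 16$
$H{\left(t,p \right)} = -4 - 52 p - 18 t$ ($H{\left(t,p \right)} = -4 - \left(18 t + 52 p\right) = -4 - 52 p - 18 t$)
$\sqrt{H{\left(k,158 \right)} - 18707} = \sqrt{\left(-4 - 8216 - 288\right) - 18707} = \sqrt{-8508 - 18707} = \sqrt{-27215} = i \sqrt{27215}$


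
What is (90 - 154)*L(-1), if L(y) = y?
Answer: 64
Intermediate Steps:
(90 - 154)*L(-1) = (90 - 154)*(-1) = -64*(-1) = 64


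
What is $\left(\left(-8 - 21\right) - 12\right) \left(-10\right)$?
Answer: $410$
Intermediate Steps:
$\left(\left(-8 - 21\right) - 12\right) \left(-10\right) = \left(-29 - 12\right) \left(-10\right) = \left(-41\right) \left(-10\right) = 410$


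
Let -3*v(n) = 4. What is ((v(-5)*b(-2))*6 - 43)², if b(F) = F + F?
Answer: 121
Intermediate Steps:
v(n) = -4/3 (v(n) = -⅓*4 = -4/3)
b(F) = 2*F
((v(-5)*b(-2))*6 - 43)² = (-8*(-2)/3*6 - 43)² = (-4/3*(-4)*6 - 43)² = ((16/3)*6 - 43)² = (32 - 43)² = (-11)² = 121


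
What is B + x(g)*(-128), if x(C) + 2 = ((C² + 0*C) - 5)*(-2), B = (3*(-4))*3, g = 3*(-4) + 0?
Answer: 35804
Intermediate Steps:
g = -12 (g = -12 + 0 = -12)
B = -36 (B = -12*3 = -36)
x(C) = 8 - 2*C² (x(C) = -2 + ((C² + 0*C) - 5)*(-2) = -2 + ((C² + 0) - 5)*(-2) = -2 + (C² - 5)*(-2) = -2 + (-5 + C²)*(-2) = -2 + (10 - 2*C²) = 8 - 2*C²)
B + x(g)*(-128) = -36 + (8 - 2*(-12)²)*(-128) = -36 + (8 - 2*144)*(-128) = -36 + (8 - 288)*(-128) = -36 - 280*(-128) = -36 + 35840 = 35804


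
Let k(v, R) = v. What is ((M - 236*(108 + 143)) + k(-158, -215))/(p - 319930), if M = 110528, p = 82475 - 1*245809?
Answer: -25567/241632 ≈ -0.10581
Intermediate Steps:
p = -163334 (p = 82475 - 245809 = -163334)
((M - 236*(108 + 143)) + k(-158, -215))/(p - 319930) = ((110528 - 236*(108 + 143)) - 158)/(-163334 - 319930) = ((110528 - 236*251) - 158)/(-483264) = ((110528 - 59236) - 158)*(-1/483264) = (51292 - 158)*(-1/483264) = 51134*(-1/483264) = -25567/241632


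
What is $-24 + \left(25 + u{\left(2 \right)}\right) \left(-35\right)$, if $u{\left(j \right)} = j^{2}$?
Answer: $-1039$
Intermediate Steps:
$-24 + \left(25 + u{\left(2 \right)}\right) \left(-35\right) = -24 + \left(25 + 2^{2}\right) \left(-35\right) = -24 + \left(25 + 4\right) \left(-35\right) = -24 + 29 \left(-35\right) = -24 - 1015 = -1039$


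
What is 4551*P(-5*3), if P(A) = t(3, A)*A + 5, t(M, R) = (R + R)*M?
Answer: 6166605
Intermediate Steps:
t(M, R) = 2*M*R (t(M, R) = (2*R)*M = 2*M*R)
P(A) = 5 + 6*A² (P(A) = (2*3*A)*A + 5 = (6*A)*A + 5 = 6*A² + 5 = 5 + 6*A²)
4551*P(-5*3) = 4551*(5 + 6*(-5*3)²) = 4551*(5 + 6*(-15)²) = 4551*(5 + 6*225) = 4551*(5 + 1350) = 4551*1355 = 6166605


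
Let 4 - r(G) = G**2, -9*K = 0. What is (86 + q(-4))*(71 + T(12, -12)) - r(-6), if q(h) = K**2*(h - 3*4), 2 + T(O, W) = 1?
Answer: 6052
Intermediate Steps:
K = 0 (K = -1/9*0 = 0)
T(O, W) = -1 (T(O, W) = -2 + 1 = -1)
q(h) = 0 (q(h) = 0**2*(h - 3*4) = 0*(h - 12) = 0*(-12 + h) = 0)
r(G) = 4 - G**2
(86 + q(-4))*(71 + T(12, -12)) - r(-6) = (86 + 0)*(71 - 1) - (4 - 1*(-6)**2) = 86*70 - (4 - 1*36) = 6020 - (4 - 36) = 6020 - 1*(-32) = 6020 + 32 = 6052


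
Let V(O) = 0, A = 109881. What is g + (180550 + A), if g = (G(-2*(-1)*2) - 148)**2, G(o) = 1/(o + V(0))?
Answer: 4996177/16 ≈ 3.1226e+5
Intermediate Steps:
G(o) = 1/o (G(o) = 1/(o + 0) = 1/o)
g = 349281/16 (g = (1/(-2*(-1)*2) - 148)**2 = (1/(2*2) - 148)**2 = (1/4 - 148)**2 = (-591/4)**2 = 349281/16 ≈ 21830.)
g + (180550 + A) = 349281/16 + (180550 + 109881) = 349281/16 + 290431 = 4996177/16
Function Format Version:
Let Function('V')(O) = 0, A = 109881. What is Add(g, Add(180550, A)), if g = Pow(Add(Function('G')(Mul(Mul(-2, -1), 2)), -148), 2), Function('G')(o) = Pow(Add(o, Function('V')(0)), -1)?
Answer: Rational(4996177, 16) ≈ 3.1226e+5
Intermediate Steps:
Function('G')(o) = Pow(o, -1) (Function('G')(o) = Pow(Add(o, 0), -1) = Pow(o, -1))
g = Rational(349281, 16) (g = Pow(Add(Pow(Mul(Mul(-2, -1), 2), -1), -148), 2) = Pow(Add(Pow(Mul(2, 2), -1), -148), 2) = Pow(Add(Pow(4, -1), -148), 2) = Pow(Add(Rational(1, 4), -148), 2) = Pow(Rational(-591, 4), 2) = Rational(349281, 16) ≈ 21830.)
Add(g, Add(180550, A)) = Add(Rational(349281, 16), Add(180550, 109881)) = Add(Rational(349281, 16), 290431) = Rational(4996177, 16)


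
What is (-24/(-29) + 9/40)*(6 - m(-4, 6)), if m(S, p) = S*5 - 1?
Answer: 32967/1160 ≈ 28.420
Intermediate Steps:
m(S, p) = -1 + 5*S (m(S, p) = 5*S - 1 = -1 + 5*S)
(-24/(-29) + 9/40)*(6 - m(-4, 6)) = (-24/(-29) + 9/40)*(6 - (-1 + 5*(-4))) = (-24*(-1/29) + 9*(1/40))*(6 - (-1 - 20)) = (24/29 + 9/40)*(6 - 1*(-21)) = 1221*(6 + 21)/1160 = (1221/1160)*27 = 32967/1160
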